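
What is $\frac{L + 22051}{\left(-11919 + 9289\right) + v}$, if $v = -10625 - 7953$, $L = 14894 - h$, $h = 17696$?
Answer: $- \frac{19249}{21208} \approx -0.90763$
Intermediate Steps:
$L = -2802$ ($L = 14894 - 17696 = -2802$)
$v = -18578$ ($v = -10625 - 7953 = -18578$)
$\frac{L + 22051}{\left(-11919 + 9289\right) + v} = \frac{-2802 + 22051}{\left(-11919 + 9289\right) - 18578} = \frac{19249}{-2630 - 18578} = \frac{19249}{-21208} = 19249 \left(- \frac{1}{21208}\right) = - \frac{19249}{21208}$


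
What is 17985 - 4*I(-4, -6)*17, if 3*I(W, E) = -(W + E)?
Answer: 53275/3 ≈ 17758.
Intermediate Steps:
I(W, E) = -E/3 - W/3 (I(W, E) = (-(W + E))/3 = (-(E + W))/3 = (-E - W)/3 = -E/3 - W/3)
17985 - 4*I(-4, -6)*17 = 17985 - 4*(-1/3*(-6) - 1/3*(-4))*17 = 17985 - 4*(2 + 4/3)*17 = 17985 - 4*10/3*17 = 17985 - 40/3*17 = 17985 - 680/3 = 53275/3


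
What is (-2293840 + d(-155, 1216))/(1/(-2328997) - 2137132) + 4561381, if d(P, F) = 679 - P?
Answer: 22703704609639826487/4977374016605 ≈ 4.5614e+6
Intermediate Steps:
(-2293840 + d(-155, 1216))/(1/(-2328997) - 2137132) + 4561381 = (-2293840 + (679 - 1*(-155)))/(1/(-2328997) - 2137132) + 4561381 = (-2293840 + (679 + 155))/(-1/2328997 - 2137132) + 4561381 = (-2293840 + 834)/(-4977374016605/2328997) + 4561381 = -2293006*(-2328997/4977374016605) + 4561381 = 5340404094982/4977374016605 + 4561381 = 22703704609639826487/4977374016605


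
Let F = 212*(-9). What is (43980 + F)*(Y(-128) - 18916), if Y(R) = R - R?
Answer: -795833952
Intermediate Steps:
Y(R) = 0
F = -1908
(43980 + F)*(Y(-128) - 18916) = (43980 - 1908)*(0 - 18916) = 42072*(-18916) = -795833952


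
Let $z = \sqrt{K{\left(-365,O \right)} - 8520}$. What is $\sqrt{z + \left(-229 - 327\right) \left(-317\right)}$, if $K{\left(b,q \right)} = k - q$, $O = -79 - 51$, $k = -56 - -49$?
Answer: $\sqrt{176252 + 3 i \sqrt{933}} \approx 419.82 + 0.109 i$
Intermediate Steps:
$k = -7$ ($k = -56 + 49 = -7$)
$O = -130$ ($O = -79 - 51 = -130$)
$K{\left(b,q \right)} = -7 - q$
$z = 3 i \sqrt{933}$ ($z = \sqrt{\left(-7 - -130\right) - 8520} = \sqrt{\left(-7 + 130\right) - 8520} = \sqrt{123 - 8520} = \sqrt{-8397} = 3 i \sqrt{933} \approx 91.635 i$)
$\sqrt{z + \left(-229 - 327\right) \left(-317\right)} = \sqrt{3 i \sqrt{933} + \left(-229 - 327\right) \left(-317\right)} = \sqrt{3 i \sqrt{933} - -176252} = \sqrt{3 i \sqrt{933} + 176252} = \sqrt{176252 + 3 i \sqrt{933}}$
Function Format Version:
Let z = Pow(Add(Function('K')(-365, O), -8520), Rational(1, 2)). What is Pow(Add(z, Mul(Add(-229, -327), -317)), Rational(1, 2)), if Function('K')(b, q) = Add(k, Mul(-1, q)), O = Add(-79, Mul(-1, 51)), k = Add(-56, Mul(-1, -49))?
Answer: Pow(Add(176252, Mul(3, I, Pow(933, Rational(1, 2)))), Rational(1, 2)) ≈ Add(419.82, Mul(0.109, I))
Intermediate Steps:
k = -7 (k = Add(-56, 49) = -7)
O = -130 (O = Add(-79, -51) = -130)
Function('K')(b, q) = Add(-7, Mul(-1, q))
z = Mul(3, I, Pow(933, Rational(1, 2))) (z = Pow(Add(Add(-7, Mul(-1, -130)), -8520), Rational(1, 2)) = Pow(Add(Add(-7, 130), -8520), Rational(1, 2)) = Pow(Add(123, -8520), Rational(1, 2)) = Pow(-8397, Rational(1, 2)) = Mul(3, I, Pow(933, Rational(1, 2))) ≈ Mul(91.635, I))
Pow(Add(z, Mul(Add(-229, -327), -317)), Rational(1, 2)) = Pow(Add(Mul(3, I, Pow(933, Rational(1, 2))), Mul(Add(-229, -327), -317)), Rational(1, 2)) = Pow(Add(Mul(3, I, Pow(933, Rational(1, 2))), Mul(-556, -317)), Rational(1, 2)) = Pow(Add(Mul(3, I, Pow(933, Rational(1, 2))), 176252), Rational(1, 2)) = Pow(Add(176252, Mul(3, I, Pow(933, Rational(1, 2)))), Rational(1, 2))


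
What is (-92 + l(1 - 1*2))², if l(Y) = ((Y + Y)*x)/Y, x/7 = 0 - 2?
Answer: 14400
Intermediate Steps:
x = -14 (x = 7*(0 - 2) = 7*(-2) = -14)
l(Y) = -28 (l(Y) = ((Y + Y)*(-14))/Y = ((2*Y)*(-14))/Y = (-28*Y)/Y = -28)
(-92 + l(1 - 1*2))² = (-92 - 28)² = (-120)² = 14400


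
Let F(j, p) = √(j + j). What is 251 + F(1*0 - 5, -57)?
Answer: 251 + I*√10 ≈ 251.0 + 3.1623*I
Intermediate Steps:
F(j, p) = √2*√j (F(j, p) = √(2*j) = √2*√j)
251 + F(1*0 - 5, -57) = 251 + √2*√(1*0 - 5) = 251 + √2*√(0 - 5) = 251 + √2*√(-5) = 251 + √2*(I*√5) = 251 + I*√10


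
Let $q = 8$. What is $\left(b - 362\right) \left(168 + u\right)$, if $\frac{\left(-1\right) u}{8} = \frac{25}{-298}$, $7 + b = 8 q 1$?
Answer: $- \frac{7665260}{149} \approx -51445.0$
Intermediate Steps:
$b = 57$ ($b = -7 + 8 \cdot 8 \cdot 1 = -7 + 64 \cdot 1 = -7 + 64 = 57$)
$u = \frac{100}{149}$ ($u = - 8 \frac{25}{-298} = - 8 \cdot 25 \left(- \frac{1}{298}\right) = \left(-8\right) \left(- \frac{25}{298}\right) = \frac{100}{149} \approx 0.67114$)
$\left(b - 362\right) \left(168 + u\right) = \left(57 - 362\right) \left(168 + \frac{100}{149}\right) = \left(-305\right) \frac{25132}{149} = - \frac{7665260}{149}$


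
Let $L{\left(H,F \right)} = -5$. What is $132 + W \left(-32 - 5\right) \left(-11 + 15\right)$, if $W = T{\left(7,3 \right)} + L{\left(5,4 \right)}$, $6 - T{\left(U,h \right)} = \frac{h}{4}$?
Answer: $95$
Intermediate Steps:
$T{\left(U,h \right)} = 6 - \frac{h}{4}$
$W = \frac{1}{4}$ ($W = \left(6 - \frac{3}{4}\right) - 5 = \frac{21}{4} - 5 = \frac{1}{4} \approx 0.25$)
$132 + W \left(-32 - 5\right) \left(-11 + 15\right) = 132 + \frac{\left(-32 - 5\right) \left(-11 + 15\right)}{4} = 132 + \frac{\left(-37\right) 4}{4} = 132 + \frac{1}{4} \left(-148\right) = 132 - 37 = 95$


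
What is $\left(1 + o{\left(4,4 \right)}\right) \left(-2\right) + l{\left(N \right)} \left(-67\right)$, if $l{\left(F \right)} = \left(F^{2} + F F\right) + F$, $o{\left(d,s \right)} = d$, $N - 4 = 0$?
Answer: $-2422$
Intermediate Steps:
$N = 4$ ($N = 4 + 0 = 4$)
$l{\left(F \right)} = F + 2 F^{2}$ ($l{\left(F \right)} = \left(F^{2} + F^{2}\right) + F = 2 F^{2} + F = F + 2 F^{2}$)
$\left(1 + o{\left(4,4 \right)}\right) \left(-2\right) + l{\left(N \right)} \left(-67\right) = \left(1 + 4\right) \left(-2\right) + 4 \left(1 + 2 \cdot 4\right) \left(-67\right) = 5 \left(-2\right) + 4 \left(1 + 8\right) \left(-67\right) = -10 + 4 \cdot 9 \left(-67\right) = -10 + 36 \left(-67\right) = -10 - 2412 = -2422$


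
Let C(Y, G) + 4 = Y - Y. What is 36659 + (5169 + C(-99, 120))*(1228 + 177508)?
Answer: 923208099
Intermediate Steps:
C(Y, G) = -4 (C(Y, G) = -4 + (Y - Y) = -4 + 0 = -4)
36659 + (5169 + C(-99, 120))*(1228 + 177508) = 36659 + (5169 - 4)*(1228 + 177508) = 36659 + 5165*178736 = 36659 + 923171440 = 923208099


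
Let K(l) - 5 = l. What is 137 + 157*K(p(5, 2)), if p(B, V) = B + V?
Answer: 2021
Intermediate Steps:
K(l) = 5 + l
137 + 157*K(p(5, 2)) = 137 + 157*(5 + (5 + 2)) = 137 + 157*(5 + 7) = 137 + 157*12 = 137 + 1884 = 2021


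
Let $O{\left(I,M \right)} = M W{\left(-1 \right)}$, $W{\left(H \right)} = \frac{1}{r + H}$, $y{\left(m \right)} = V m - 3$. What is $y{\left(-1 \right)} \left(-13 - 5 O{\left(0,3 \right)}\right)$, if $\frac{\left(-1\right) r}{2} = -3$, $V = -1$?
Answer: $32$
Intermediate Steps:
$r = 6$ ($r = \left(-2\right) \left(-3\right) = 6$)
$y{\left(m \right)} = -3 - m$ ($y{\left(m \right)} = - m - 3 = -3 - m$)
$W{\left(H \right)} = \frac{1}{6 + H}$
$O{\left(I,M \right)} = \frac{M}{5}$ ($O{\left(I,M \right)} = \frac{M}{6 - 1} = \frac{M}{5}$)
$y{\left(-1 \right)} \left(-13 - 5 O{\left(0,3 \right)}\right) = \left(-3 - -1\right) \left(-13 - 5 \cdot \frac{1}{5} \cdot 3\right) = \left(-3 + 1\right) \left(-13 - 3\right) = - 2 \left(-13 - 3\right) = \left(-2\right) \left(-16\right) = 32$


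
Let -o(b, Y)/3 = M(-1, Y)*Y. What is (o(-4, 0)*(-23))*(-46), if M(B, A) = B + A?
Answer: 0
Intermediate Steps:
M(B, A) = A + B
o(b, Y) = -3*Y*(-1 + Y) (o(b, Y) = -3*(Y - 1)*Y = -3*(-1 + Y)*Y = -3*Y*(-1 + Y))
(o(-4, 0)*(-23))*(-46) = ((3*0*(1 - 1*0))*(-23))*(-46) = ((3*0*(1 + 0))*(-23))*(-46) = ((3*0*1)*(-23))*(-46) = (0*(-23))*(-46) = 0*(-46) = 0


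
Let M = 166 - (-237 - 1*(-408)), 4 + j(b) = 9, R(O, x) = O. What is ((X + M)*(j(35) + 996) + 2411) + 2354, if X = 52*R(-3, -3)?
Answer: -156396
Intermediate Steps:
j(b) = 5 (j(b) = -4 + 9 = 5)
X = -156 (X = 52*(-3) = -156)
M = -5 (M = 166 - (-237 + 408) = 166 - 1*171 = 166 - 171 = -5)
((X + M)*(j(35) + 996) + 2411) + 2354 = ((-156 - 5)*(5 + 996) + 2411) + 2354 = (-161*1001 + 2411) + 2354 = (-161161 + 2411) + 2354 = -158750 + 2354 = -156396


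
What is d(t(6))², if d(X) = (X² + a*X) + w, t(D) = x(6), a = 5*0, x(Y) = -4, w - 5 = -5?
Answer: 256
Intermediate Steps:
w = 0 (w = 5 - 5 = 0)
a = 0
t(D) = -4
d(X) = X² (d(X) = (X² + 0*X) + 0 = (X² + 0) + 0 = X² + 0 = X²)
d(t(6))² = ((-4)²)² = 16² = 256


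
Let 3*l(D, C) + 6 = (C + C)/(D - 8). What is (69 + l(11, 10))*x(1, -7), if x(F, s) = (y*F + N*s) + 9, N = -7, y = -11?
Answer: 29281/9 ≈ 3253.4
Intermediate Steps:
l(D, C) = -2 + 2*C/(3*(-8 + D)) (l(D, C) = -2 + ((C + C)/(D - 8))/3 = -2 + ((2*C)/(-8 + D))/3 = -2 + (2*C/(-8 + D))/3 = -2 + 2*C/(3*(-8 + D)))
x(F, s) = 9 - 11*F - 7*s (x(F, s) = (-11*F - 7*s) + 9 = 9 - 11*F - 7*s)
(69 + l(11, 10))*x(1, -7) = (69 + 2*(24 + 10 - 3*11)/(3*(-8 + 11)))*(9 - 11*1 - 7*(-7)) = (69 + (⅔)*(24 + 10 - 33)/3)*(9 - 11 + 49) = (69 + (⅔)*(⅓)*1)*47 = (69 + 2/9)*47 = (623/9)*47 = 29281/9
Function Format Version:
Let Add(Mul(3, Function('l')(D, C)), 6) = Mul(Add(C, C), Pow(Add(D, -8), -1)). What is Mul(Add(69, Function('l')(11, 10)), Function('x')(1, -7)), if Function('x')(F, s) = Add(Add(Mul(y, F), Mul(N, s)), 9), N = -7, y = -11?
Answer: Rational(29281, 9) ≈ 3253.4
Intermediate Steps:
Function('l')(D, C) = Add(-2, Mul(Rational(2, 3), C, Pow(Add(-8, D), -1))) (Function('l')(D, C) = Add(-2, Mul(Rational(1, 3), Mul(Add(C, C), Pow(Add(D, -8), -1)))) = Add(-2, Mul(Rational(1, 3), Mul(Mul(2, C), Pow(Add(-8, D), -1)))) = Add(-2, Mul(Rational(1, 3), Mul(2, C, Pow(Add(-8, D), -1)))) = Add(-2, Mul(Rational(2, 3), C, Pow(Add(-8, D), -1))))
Function('x')(F, s) = Add(9, Mul(-11, F), Mul(-7, s)) (Function('x')(F, s) = Add(Add(Mul(-11, F), Mul(-7, s)), 9) = Add(9, Mul(-11, F), Mul(-7, s)))
Mul(Add(69, Function('l')(11, 10)), Function('x')(1, -7)) = Mul(Add(69, Mul(Rational(2, 3), Pow(Add(-8, 11), -1), Add(24, 10, Mul(-3, 11)))), Add(9, Mul(-11, 1), Mul(-7, -7))) = Mul(Add(69, Mul(Rational(2, 3), Pow(3, -1), Add(24, 10, -33))), Add(9, -11, 49)) = Mul(Add(69, Mul(Rational(2, 3), Rational(1, 3), 1)), 47) = Mul(Add(69, Rational(2, 9)), 47) = Mul(Rational(623, 9), 47) = Rational(29281, 9)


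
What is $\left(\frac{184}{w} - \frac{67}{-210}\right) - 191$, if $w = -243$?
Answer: $- \frac{3256363}{17010} \approx -191.44$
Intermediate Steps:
$\left(\frac{184}{w} - \frac{67}{-210}\right) - 191 = \left(\frac{184}{-243} - \frac{67}{-210}\right) - 191 = \left(184 \left(- \frac{1}{243}\right) - - \frac{67}{210}\right) - 191 = \left(- \frac{184}{243} + \frac{67}{210}\right) - 191 = - \frac{7453}{17010} - 191 = - \frac{3256363}{17010}$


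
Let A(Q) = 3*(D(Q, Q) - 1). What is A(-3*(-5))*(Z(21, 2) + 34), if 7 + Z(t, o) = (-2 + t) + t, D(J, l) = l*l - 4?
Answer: 44220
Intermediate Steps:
D(J, l) = -4 + l² (D(J, l) = l² - 4 = -4 + l²)
Z(t, o) = -9 + 2*t (Z(t, o) = -7 + ((-2 + t) + t) = -7 + (-2 + 2*t) = -9 + 2*t)
A(Q) = -15 + 3*Q² (A(Q) = 3*((-4 + Q²) - 1) = 3*(-5 + Q²) = -15 + 3*Q²)
A(-3*(-5))*(Z(21, 2) + 34) = (-15 + 3*(-3*(-5))²)*((-9 + 2*21) + 34) = (-15 + 3*15²)*((-9 + 42) + 34) = (-15 + 3*225)*(33 + 34) = (-15 + 675)*67 = 660*67 = 44220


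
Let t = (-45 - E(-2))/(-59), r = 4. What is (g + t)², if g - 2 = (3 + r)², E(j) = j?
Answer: 9314704/3481 ≈ 2675.9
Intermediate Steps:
g = 51 (g = 2 + (3 + 4)² = 2 + 7² = 2 + 49 = 51)
t = 43/59 (t = (-45 - 1*(-2))/(-59) = (-45 + 2)*(-1/59) = -43*(-1/59) = 43/59 ≈ 0.72881)
(g + t)² = (51 + 43/59)² = (3052/59)² = 9314704/3481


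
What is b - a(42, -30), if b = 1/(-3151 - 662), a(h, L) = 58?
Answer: -221155/3813 ≈ -58.000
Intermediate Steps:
b = -1/3813 (b = 1/(-3813) = -1/3813 ≈ -0.00026226)
b - a(42, -30) = -1/3813 - 1*58 = -1/3813 - 58 = -221155/3813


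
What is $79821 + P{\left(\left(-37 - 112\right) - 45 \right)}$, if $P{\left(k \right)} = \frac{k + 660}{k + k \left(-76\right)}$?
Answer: $\frac{580698008}{7275} \approx 79821.0$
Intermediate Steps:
$P{\left(k \right)} = - \frac{660 + k}{75 k}$ ($P{\left(k \right)} = \frac{660 + k}{k - 76 k} = \frac{660 + k}{\left(-75\right) k} = \left(660 + k\right) \left(- \frac{1}{75 k}\right) = - \frac{660 + k}{75 k}$)
$79821 + P{\left(\left(-37 - 112\right) - 45 \right)} = 79821 + \frac{-660 - \left(\left(-37 - 112\right) - 45\right)}{75 \left(\left(-37 - 112\right) - 45\right)} = 79821 + \frac{-660 - \left(-149 - 45\right)}{75 \left(-149 - 45\right)} = 79821 + \frac{-660 - -194}{75 \left(-194\right)} = 79821 + \frac{1}{75} \left(- \frac{1}{194}\right) \left(-660 + 194\right) = 79821 + \frac{1}{75} \left(- \frac{1}{194}\right) \left(-466\right) = 79821 + \frac{233}{7275} = \frac{580698008}{7275}$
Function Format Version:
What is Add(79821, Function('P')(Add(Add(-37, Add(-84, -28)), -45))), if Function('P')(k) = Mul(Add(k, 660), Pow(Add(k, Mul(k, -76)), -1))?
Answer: Rational(580698008, 7275) ≈ 79821.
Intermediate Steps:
Function('P')(k) = Mul(Rational(-1, 75), Pow(k, -1), Add(660, k)) (Function('P')(k) = Mul(Add(660, k), Pow(Add(k, Mul(-76, k)), -1)) = Mul(Add(660, k), Pow(Mul(-75, k), -1)) = Mul(Add(660, k), Mul(Rational(-1, 75), Pow(k, -1))) = Mul(Rational(-1, 75), Pow(k, -1), Add(660, k)))
Add(79821, Function('P')(Add(Add(-37, Add(-84, -28)), -45))) = Add(79821, Mul(Rational(1, 75), Pow(Add(Add(-37, Add(-84, -28)), -45), -1), Add(-660, Mul(-1, Add(Add(-37, Add(-84, -28)), -45))))) = Add(79821, Mul(Rational(1, 75), Pow(Add(Add(-37, -112), -45), -1), Add(-660, Mul(-1, Add(Add(-37, -112), -45))))) = Add(79821, Mul(Rational(1, 75), Pow(Add(-149, -45), -1), Add(-660, Mul(-1, Add(-149, -45))))) = Add(79821, Mul(Rational(1, 75), Pow(-194, -1), Add(-660, Mul(-1, -194)))) = Add(79821, Mul(Rational(1, 75), Rational(-1, 194), Add(-660, 194))) = Add(79821, Mul(Rational(1, 75), Rational(-1, 194), -466)) = Add(79821, Rational(233, 7275)) = Rational(580698008, 7275)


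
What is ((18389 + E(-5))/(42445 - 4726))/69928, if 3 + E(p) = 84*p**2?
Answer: 10243/1318807116 ≈ 7.7669e-6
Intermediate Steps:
E(p) = -3 + 84*p**2
((18389 + E(-5))/(42445 - 4726))/69928 = ((18389 + (-3 + 84*(-5)**2))/(42445 - 4726))/69928 = ((18389 + (-3 + 84*25))/37719)*(1/69928) = ((18389 + (-3 + 2100))*(1/37719))*(1/69928) = ((18389 + 2097)*(1/37719))*(1/69928) = (20486*(1/37719))*(1/69928) = (20486/37719)*(1/69928) = 10243/1318807116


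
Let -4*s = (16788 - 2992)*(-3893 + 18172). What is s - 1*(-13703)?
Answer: -49234568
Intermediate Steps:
s = -49248271 (s = -(16788 - 2992)*(-3893 + 18172)/4 = -3449*14279 = -1/4*196993084 = -49248271)
s - 1*(-13703) = -49248271 - 1*(-13703) = -49248271 + 13703 = -49234568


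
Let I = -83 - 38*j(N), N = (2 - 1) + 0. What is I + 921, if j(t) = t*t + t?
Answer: 762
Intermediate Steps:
N = 1 (N = 1 + 0 = 1)
j(t) = t + t**2 (j(t) = t**2 + t = t + t**2)
I = -159 (I = -83 - 38*(1 + 1) = -83 - 38*2 = -83 - 76 = -159)
I + 921 = -159 + 921 = 762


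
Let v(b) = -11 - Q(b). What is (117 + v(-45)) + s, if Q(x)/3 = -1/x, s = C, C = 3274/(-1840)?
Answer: 57493/552 ≈ 104.15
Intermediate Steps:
C = -1637/920 (C = 3274*(-1/1840) = -1637/920 ≈ -1.7793)
s = -1637/920 ≈ -1.7793
Q(x) = -3/x (Q(x) = 3*(-1/x) = -3/x)
v(b) = -11 + 3/b (v(b) = -11 - (-3)/b = -11 + 3/b)
(117 + v(-45)) + s = (117 + (-11 + 3/(-45))) - 1637/920 = (117 + (-11 + 3*(-1/45))) - 1637/920 = (117 + (-11 - 1/15)) - 1637/920 = (117 - 166/15) - 1637/920 = 1589/15 - 1637/920 = 57493/552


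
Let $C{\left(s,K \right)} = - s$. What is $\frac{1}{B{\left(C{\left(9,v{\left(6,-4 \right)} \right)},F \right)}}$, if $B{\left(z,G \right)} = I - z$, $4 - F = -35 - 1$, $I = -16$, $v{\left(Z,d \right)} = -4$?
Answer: $- \frac{1}{7} \approx -0.14286$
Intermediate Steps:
$F = 40$ ($F = 4 - \left(-35 - 1\right) = 4 - -36 = 4 + 36 = 40$)
$B{\left(z,G \right)} = -16 - z$
$\frac{1}{B{\left(C{\left(9,v{\left(6,-4 \right)} \right)},F \right)}} = \frac{1}{-16 - \left(-1\right) 9} = \frac{1}{-16 - -9} = \frac{1}{-16 + 9} = \frac{1}{-7} = - \frac{1}{7}$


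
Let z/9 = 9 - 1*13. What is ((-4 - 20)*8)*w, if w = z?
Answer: 6912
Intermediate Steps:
z = -36 (z = 9*(9 - 1*13) = 9*(9 - 13) = 9*(-4) = -36)
w = -36
((-4 - 20)*8)*w = ((-4 - 20)*8)*(-36) = -24*8*(-36) = -192*(-36) = 6912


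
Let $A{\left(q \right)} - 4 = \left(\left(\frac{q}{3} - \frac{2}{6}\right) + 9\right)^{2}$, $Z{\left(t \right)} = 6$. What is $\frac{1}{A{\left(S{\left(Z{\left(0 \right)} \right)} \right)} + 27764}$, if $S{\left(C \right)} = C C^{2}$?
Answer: $\frac{9}{308476} \approx 2.9176 \cdot 10^{-5}$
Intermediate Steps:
$S{\left(C \right)} = C^{3}$
$A{\left(q \right)} = 4 + \left(\frac{26}{3} + \frac{q}{3}\right)^{2}$ ($A{\left(q \right)} = 4 + \left(\left(\frac{q}{3} - \frac{2}{6}\right) + 9\right)^{2} = 4 + \left(\left(q \frac{1}{3} - \frac{1}{3}\right) + 9\right)^{2} = 4 + \left(\left(\frac{q}{3} - \frac{1}{3}\right) + 9\right)^{2} = 4 + \left(\left(- \frac{1}{3} + \frac{q}{3}\right) + 9\right)^{2} = 4 + \left(\frac{26}{3} + \frac{q}{3}\right)^{2}$)
$\frac{1}{A{\left(S{\left(Z{\left(0 \right)} \right)} \right)} + 27764} = \frac{1}{\left(4 + \frac{\left(26 + 6^{3}\right)^{2}}{9}\right) + 27764} = \frac{1}{\left(4 + \frac{\left(26 + 216\right)^{2}}{9}\right) + 27764} = \frac{1}{\left(4 + \frac{242^{2}}{9}\right) + 27764} = \frac{1}{\left(4 + \frac{1}{9} \cdot 58564\right) + 27764} = \frac{1}{\left(4 + \frac{58564}{9}\right) + 27764} = \frac{1}{\frac{58600}{9} + 27764} = \frac{1}{\frac{308476}{9}} = \frac{9}{308476}$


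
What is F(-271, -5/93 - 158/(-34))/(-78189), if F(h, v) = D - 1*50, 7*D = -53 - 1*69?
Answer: 472/547323 ≈ 0.00086238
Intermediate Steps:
D = -122/7 (D = (-53 - 1*69)/7 = (-53 - 69)/7 = (⅐)*(-122) = -122/7 ≈ -17.429)
F(h, v) = -472/7 (F(h, v) = -122/7 - 1*50 = -122/7 - 50 = -472/7)
F(-271, -5/93 - 158/(-34))/(-78189) = -472/7/(-78189) = -472/7*(-1/78189) = 472/547323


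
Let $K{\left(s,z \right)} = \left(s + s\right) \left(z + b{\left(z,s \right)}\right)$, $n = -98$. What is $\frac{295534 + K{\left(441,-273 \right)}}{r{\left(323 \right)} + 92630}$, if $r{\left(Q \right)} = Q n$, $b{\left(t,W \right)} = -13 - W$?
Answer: $- \frac{21605}{3811} \approx -5.6691$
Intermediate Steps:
$K{\left(s,z \right)} = 2 s \left(-13 + z - s\right)$ ($K{\left(s,z \right)} = \left(s + s\right) \left(z - \left(13 + s\right)\right) = 2 s \left(-13 + z - s\right)$)
$r{\left(Q \right)} = - 98 Q$ ($r{\left(Q \right)} = Q \left(-98\right) = - 98 Q$)
$\frac{295534 + K{\left(441,-273 \right)}}{r{\left(323 \right)} + 92630} = \frac{295534 + 2 \cdot 441 \left(-13 - 273 - 441\right)}{\left(-98\right) 323 + 92630} = \frac{295534 + 2 \cdot 441 \left(-13 - 273 - 441\right)}{-31654 + 92630} = \frac{295534 + 2 \cdot 441 \left(-727\right)}{60976} = \left(295534 - 641214\right) \frac{1}{60976} = \left(-345680\right) \frac{1}{60976} = - \frac{21605}{3811}$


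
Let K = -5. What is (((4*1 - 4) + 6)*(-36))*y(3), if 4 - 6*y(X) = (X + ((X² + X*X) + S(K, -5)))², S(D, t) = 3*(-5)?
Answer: 1152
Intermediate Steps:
S(D, t) = -15
y(X) = ⅔ - (-15 + X + 2*X²)²/6 (y(X) = ⅔ - (X + ((X² + X*X) - 15))²/6 = ⅔ - (X + ((X² + X²) - 15))²/6 = ⅔ - (X + (2*X² - 15))²/6 = ⅔ - (X + (-15 + 2*X²))²/6 = ⅔ - (-15 + X + 2*X²)²/6)
(((4*1 - 4) + 6)*(-36))*y(3) = (((4*1 - 4) + 6)*(-36))*(⅔ - (-15 + 3 + 2*3²)²/6) = (((4 - 4) + 6)*(-36))*(⅔ - (-15 + 3 + 2*9)²/6) = ((0 + 6)*(-36))*(⅔ - (-15 + 3 + 18)²/6) = (6*(-36))*(⅔ - ⅙*6²) = -216*(⅔ - ⅙*36) = -216*(⅔ - 6) = -216*(-16/3) = 1152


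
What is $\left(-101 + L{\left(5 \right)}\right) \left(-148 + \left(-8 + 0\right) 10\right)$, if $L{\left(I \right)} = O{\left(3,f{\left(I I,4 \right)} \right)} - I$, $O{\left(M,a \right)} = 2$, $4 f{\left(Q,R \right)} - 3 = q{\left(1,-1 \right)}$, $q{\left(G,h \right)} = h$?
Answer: $23712$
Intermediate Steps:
$f{\left(Q,R \right)} = \frac{1}{2}$ ($f{\left(Q,R \right)} = \frac{3}{4} + \frac{1}{4} \left(-1\right) = \frac{3}{4} - \frac{1}{4} = \frac{1}{2}$)
$L{\left(I \right)} = 2 - I$
$\left(-101 + L{\left(5 \right)}\right) \left(-148 + \left(-8 + 0\right) 10\right) = \left(-101 + \left(2 - 5\right)\right) \left(-148 + \left(-8 + 0\right) 10\right) = \left(-101 + \left(2 - 5\right)\right) \left(-148 - 80\right) = \left(-101 - 3\right) \left(-148 - 80\right) = \left(-104\right) \left(-228\right) = 23712$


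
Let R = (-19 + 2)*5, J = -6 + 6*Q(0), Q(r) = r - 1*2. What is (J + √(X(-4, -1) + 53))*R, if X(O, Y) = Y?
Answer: 1530 - 170*√13 ≈ 917.06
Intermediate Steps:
Q(r) = -2 + r (Q(r) = r - 2 = -2 + r)
J = -18 (J = -6 + 6*(-2 + 0) = -6 + 6*(-2) = -6 - 12 = -18)
R = -85 (R = -17*5 = -85)
(J + √(X(-4, -1) + 53))*R = (-18 + √(-1 + 53))*(-85) = (-18 + √52)*(-85) = (-18 + 2*√13)*(-85) = 1530 - 170*√13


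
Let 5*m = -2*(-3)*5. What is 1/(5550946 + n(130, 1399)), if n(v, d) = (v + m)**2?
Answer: 1/5569442 ≈ 1.7955e-7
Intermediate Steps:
m = 6 (m = (-2*(-3)*5)/5 = (6*5)/5 = (1/5)*30 = 6)
n(v, d) = (6 + v)**2 (n(v, d) = (v + 6)**2 = (6 + v)**2)
1/(5550946 + n(130, 1399)) = 1/(5550946 + (6 + 130)**2) = 1/(5550946 + 136**2) = 1/(5550946 + 18496) = 1/5569442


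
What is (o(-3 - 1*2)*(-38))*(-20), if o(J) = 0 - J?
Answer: 3800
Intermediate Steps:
o(J) = -J
(o(-3 - 1*2)*(-38))*(-20) = (-(-3 - 1*2)*(-38))*(-20) = (-(-3 - 2)*(-38))*(-20) = (-1*(-5)*(-38))*(-20) = (5*(-38))*(-20) = -190*(-20) = 3800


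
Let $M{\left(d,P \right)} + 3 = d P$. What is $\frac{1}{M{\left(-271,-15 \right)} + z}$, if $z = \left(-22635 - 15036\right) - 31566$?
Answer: $- \frac{1}{65175} \approx -1.5343 \cdot 10^{-5}$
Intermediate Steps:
$M{\left(d,P \right)} = -3 + P d$ ($M{\left(d,P \right)} = -3 + d P = -3 + P d$)
$z = -69237$ ($z = -37671 - 31566 = -69237$)
$\frac{1}{M{\left(-271,-15 \right)} + z} = \frac{1}{\left(-3 - -4065\right) - 69237} = \frac{1}{\left(-3 + 4065\right) - 69237} = \frac{1}{4062 - 69237} = \frac{1}{-65175} = - \frac{1}{65175}$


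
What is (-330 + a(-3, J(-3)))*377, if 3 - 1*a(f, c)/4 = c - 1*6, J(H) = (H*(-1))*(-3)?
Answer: -97266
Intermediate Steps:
J(H) = 3*H (J(H) = -H*(-3) = 3*H)
a(f, c) = 36 - 4*c (a(f, c) = 12 - 4*(c - 1*6) = 12 - 4*(c - 6) = 12 - 4*(-6 + c) = 12 + (24 - 4*c) = 36 - 4*c)
(-330 + a(-3, J(-3)))*377 = (-330 + (36 - 12*(-3)))*377 = (-330 + (36 - 4*(-9)))*377 = (-330 + (36 + 36))*377 = (-330 + 72)*377 = -258*377 = -97266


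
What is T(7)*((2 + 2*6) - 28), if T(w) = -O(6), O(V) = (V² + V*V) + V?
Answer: 1092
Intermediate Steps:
O(V) = V + 2*V² (O(V) = (V² + V²) + V = 2*V² + V = V + 2*V²)
T(w) = -78 (T(w) = -6*(1 + 2*6) = -6*(1 + 12) = -6*13 = -1*78 = -78)
T(7)*((2 + 2*6) - 28) = -78*((2 + 2*6) - 28) = -78*((2 + 12) - 28) = -78*(14 - 28) = -78*(-14) = 1092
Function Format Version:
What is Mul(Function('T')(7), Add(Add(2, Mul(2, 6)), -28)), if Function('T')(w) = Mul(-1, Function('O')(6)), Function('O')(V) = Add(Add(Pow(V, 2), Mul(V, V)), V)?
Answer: 1092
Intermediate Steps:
Function('O')(V) = Add(V, Mul(2, Pow(V, 2))) (Function('O')(V) = Add(Add(Pow(V, 2), Pow(V, 2)), V) = Add(Mul(2, Pow(V, 2)), V) = Add(V, Mul(2, Pow(V, 2))))
Function('T')(w) = -78 (Function('T')(w) = Mul(-1, Mul(6, Add(1, Mul(2, 6)))) = Mul(-1, Mul(6, Add(1, 12))) = Mul(-1, Mul(6, 13)) = Mul(-1, 78) = -78)
Mul(Function('T')(7), Add(Add(2, Mul(2, 6)), -28)) = Mul(-78, Add(Add(2, Mul(2, 6)), -28)) = Mul(-78, Add(Add(2, 12), -28)) = Mul(-78, Add(14, -28)) = Mul(-78, -14) = 1092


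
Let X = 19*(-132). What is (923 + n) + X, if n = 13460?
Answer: 11875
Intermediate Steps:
X = -2508
(923 + n) + X = (923 + 13460) - 2508 = 14383 - 2508 = 11875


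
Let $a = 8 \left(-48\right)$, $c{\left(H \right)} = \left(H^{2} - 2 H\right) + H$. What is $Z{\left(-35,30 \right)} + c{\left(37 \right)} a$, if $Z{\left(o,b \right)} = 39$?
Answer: $-511449$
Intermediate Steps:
$c{\left(H \right)} = H^{2} - H$
$a = -384$
$Z{\left(-35,30 \right)} + c{\left(37 \right)} a = 39 + 37 \left(-1 + 37\right) \left(-384\right) = 39 + 37 \cdot 36 \left(-384\right) = 39 + 1332 \left(-384\right) = 39 - 511488 = -511449$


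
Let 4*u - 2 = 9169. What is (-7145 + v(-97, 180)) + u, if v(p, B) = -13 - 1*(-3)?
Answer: -19449/4 ≈ -4862.3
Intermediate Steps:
u = 9171/4 (u = ½ + (¼)*9169 = ½ + 9169/4 = 9171/4 ≈ 2292.8)
v(p, B) = -10 (v(p, B) = -13 + 3 = -10)
(-7145 + v(-97, 180)) + u = (-7145 - 10) + 9171/4 = -7155 + 9171/4 = -19449/4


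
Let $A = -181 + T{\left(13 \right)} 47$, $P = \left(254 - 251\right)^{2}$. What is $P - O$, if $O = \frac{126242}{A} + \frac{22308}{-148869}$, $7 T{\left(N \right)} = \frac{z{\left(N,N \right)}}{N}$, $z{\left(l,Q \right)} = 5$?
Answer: $\frac{96240326309}{134279838} \approx 716.71$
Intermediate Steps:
$T{\left(N \right)} = \frac{5}{7 N}$ ($T{\left(N \right)} = \frac{5 \frac{1}{N}}{7} = \frac{5}{7 N}$)
$P = 9$ ($P = 3^{2} = 9$)
$A = - \frac{16236}{91}$ ($A = -181 + \frac{5}{7 \cdot 13} \cdot 47 = -181 + \frac{5}{7} \cdot \frac{1}{13} \cdot 47 = -181 + \frac{5}{91} \cdot 47 = -181 + \frac{235}{91} = - \frac{16236}{91} \approx -178.42$)
$O = - \frac{95031807767}{134279838}$ ($O = \frac{126242}{- \frac{16236}{91}} + \frac{22308}{-148869} = 126242 \left(- \frac{91}{16236}\right) + 22308 \left(- \frac{1}{148869}\right) = - \frac{5744011}{8118} - \frac{7436}{49623} = - \frac{95031807767}{134279838} \approx -707.71$)
$P - O = 9 - - \frac{95031807767}{134279838} = 9 + \frac{95031807767}{134279838} = \frac{96240326309}{134279838}$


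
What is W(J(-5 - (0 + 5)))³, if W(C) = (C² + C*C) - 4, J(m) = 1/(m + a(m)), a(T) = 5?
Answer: -941192/15625 ≈ -60.236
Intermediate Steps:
J(m) = 1/(5 + m) (J(m) = 1/(m + 5) = 1/(5 + m))
W(C) = -4 + 2*C² (W(C) = (C² + C²) - 4 = 2*C² - 4 = -4 + 2*C²)
W(J(-5 - (0 + 5)))³ = (-4 + 2*(1/(5 + (-5 - (0 + 5))))²)³ = (-4 + 2*(1/(5 + (-5 - 1*5)))²)³ = (-4 + 2*(1/(5 + (-5 - 5)))²)³ = (-4 + 2*(1/(5 - 10))²)³ = (-4 + 2*(1/(-5))²)³ = (-4 + 2*(-⅕)²)³ = (-4 + 2*(1/25))³ = (-4 + 2/25)³ = (-98/25)³ = -941192/15625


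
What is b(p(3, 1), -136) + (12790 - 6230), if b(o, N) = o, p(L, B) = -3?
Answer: 6557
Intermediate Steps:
b(p(3, 1), -136) + (12790 - 6230) = -3 + (12790 - 6230) = -3 + 6560 = 6557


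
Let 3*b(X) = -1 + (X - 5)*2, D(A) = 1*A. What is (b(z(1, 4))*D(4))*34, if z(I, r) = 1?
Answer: -408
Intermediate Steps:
D(A) = A
b(X) = -11/3 + 2*X/3 (b(X) = (-1 + (X - 5)*2)/3 = (-1 + (-5 + X)*2)/3 = (-1 + (-10 + 2*X))/3 = (-11 + 2*X)/3 = -11/3 + 2*X/3)
(b(z(1, 4))*D(4))*34 = ((-11/3 + (2/3)*1)*4)*34 = ((-11/3 + 2/3)*4)*34 = -3*4*34 = -12*34 = -408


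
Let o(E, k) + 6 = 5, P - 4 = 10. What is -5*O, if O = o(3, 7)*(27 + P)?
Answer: 205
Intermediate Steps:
P = 14 (P = 4 + 10 = 14)
o(E, k) = -1 (o(E, k) = -6 + 5 = -1)
O = -41 (O = -(27 + 14) = -1*41 = -41)
-5*O = -5*(-41) = 205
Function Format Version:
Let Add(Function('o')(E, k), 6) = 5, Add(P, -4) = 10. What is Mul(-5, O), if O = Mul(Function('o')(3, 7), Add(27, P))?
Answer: 205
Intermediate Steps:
P = 14 (P = Add(4, 10) = 14)
Function('o')(E, k) = -1 (Function('o')(E, k) = Add(-6, 5) = -1)
O = -41 (O = Mul(-1, Add(27, 14)) = Mul(-1, 41) = -41)
Mul(-5, O) = Mul(-5, -41) = 205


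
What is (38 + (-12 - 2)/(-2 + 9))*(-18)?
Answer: -648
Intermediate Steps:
(38 + (-12 - 2)/(-2 + 9))*(-18) = (38 - 14/7)*(-18) = (38 - 14*⅐)*(-18) = (38 - 2)*(-18) = 36*(-18) = -648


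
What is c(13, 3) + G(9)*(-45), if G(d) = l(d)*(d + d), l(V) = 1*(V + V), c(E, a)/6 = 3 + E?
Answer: -14484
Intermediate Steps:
c(E, a) = 18 + 6*E (c(E, a) = 6*(3 + E) = 18 + 6*E)
l(V) = 2*V (l(V) = 1*(2*V) = 2*V)
G(d) = 4*d**2 (G(d) = (2*d)*(d + d) = (2*d)*(2*d) = 4*d**2)
c(13, 3) + G(9)*(-45) = (18 + 6*13) + (4*9**2)*(-45) = (18 + 78) + (4*81)*(-45) = 96 + 324*(-45) = 96 - 14580 = -14484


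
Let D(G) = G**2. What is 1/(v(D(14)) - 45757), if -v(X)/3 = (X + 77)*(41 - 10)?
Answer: -1/71146 ≈ -1.4056e-5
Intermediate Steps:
v(X) = -7161 - 93*X (v(X) = -3*(X + 77)*(41 - 10) = -3*(77 + X)*31 = -3*(2387 + 31*X) = -7161 - 93*X)
1/(v(D(14)) - 45757) = 1/((-7161 - 93*14**2) - 45757) = 1/((-7161 - 93*196) - 45757) = 1/((-7161 - 18228) - 45757) = 1/(-25389 - 45757) = 1/(-71146) = -1/71146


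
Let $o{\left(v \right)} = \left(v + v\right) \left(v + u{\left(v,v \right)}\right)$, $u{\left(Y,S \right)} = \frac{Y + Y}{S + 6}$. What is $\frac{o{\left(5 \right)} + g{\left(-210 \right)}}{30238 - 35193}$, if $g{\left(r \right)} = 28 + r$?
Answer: $\frac{1352}{54505} \approx 0.024805$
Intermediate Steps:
$u{\left(Y,S \right)} = \frac{2 Y}{6 + S}$
$o{\left(v \right)} = 2 v \left(v + \frac{2 v}{6 + v}\right)$ ($o{\left(v \right)} = \left(v + v\right) \left(v + \frac{2 v}{6 + v}\right) = 2 v \left(v + \frac{2 v}{6 + v}\right)$)
$\frac{o{\left(5 \right)} + g{\left(-210 \right)}}{30238 - 35193} = \frac{\frac{2 \cdot 5^{2} \left(8 + 5\right)}{6 + 5} + \left(28 - 210\right)}{30238 - 35193} = \frac{2 \cdot 25 \cdot \frac{1}{11} \cdot 13 - 182}{-4955} = \left(2 \cdot 25 \cdot \frac{1}{11} \cdot 13 - 182\right) \left(- \frac{1}{4955}\right) = \left(\frac{650}{11} - 182\right) \left(- \frac{1}{4955}\right) = \left(- \frac{1352}{11}\right) \left(- \frac{1}{4955}\right) = \frac{1352}{54505}$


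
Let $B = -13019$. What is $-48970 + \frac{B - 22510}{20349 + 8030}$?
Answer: $- \frac{106904243}{2183} \approx -48971.0$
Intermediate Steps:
$-48970 + \frac{B - 22510}{20349 + 8030} = -48970 + \frac{-13019 - 22510}{20349 + 8030} = -48970 - \frac{35529}{28379} = -48970 - \frac{2733}{2183} = - \frac{106904243}{2183}$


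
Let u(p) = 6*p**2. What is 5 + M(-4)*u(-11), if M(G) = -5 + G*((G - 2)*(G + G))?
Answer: -143017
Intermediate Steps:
M(G) = -5 + 2*G**2*(-2 + G) (M(G) = -5 + G*((-2 + G)*(2*G)) = -5 + G*(2*G*(-2 + G)) = -5 + 2*G**2*(-2 + G))
5 + M(-4)*u(-11) = 5 + (-5 - 4*(-4)**2 + 2*(-4)**3)*(6*(-11)**2) = 5 + (-5 - 4*16 + 2*(-64))*(6*121) = 5 + (-5 - 64 - 128)*726 = 5 - 197*726 = 5 - 143022 = -143017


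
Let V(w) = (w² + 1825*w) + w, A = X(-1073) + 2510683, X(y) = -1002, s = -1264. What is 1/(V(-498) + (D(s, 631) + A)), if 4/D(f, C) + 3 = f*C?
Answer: 797587/1474209562815 ≈ 5.4103e-7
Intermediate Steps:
D(f, C) = 4/(-3 + C*f) (D(f, C) = 4/(-3 + f*C) = 4/(-3 + C*f))
A = 2509681 (A = -1002 + 2510683 = 2509681)
V(w) = w² + 1826*w
1/(V(-498) + (D(s, 631) + A)) = 1/(-498*(1826 - 498) + (4/(-3 + 631*(-1264)) + 2509681)) = 1/(-498*1328 + (4/(-3 - 797584) + 2509681)) = 1/(-661344 + (4/(-797587) + 2509681)) = 1/(-661344 + (4*(-1/797587) + 2509681)) = 1/(-661344 + (-4/797587 + 2509681)) = 1/(-661344 + 2001688939743/797587) = 1/(1474209562815/797587) = 797587/1474209562815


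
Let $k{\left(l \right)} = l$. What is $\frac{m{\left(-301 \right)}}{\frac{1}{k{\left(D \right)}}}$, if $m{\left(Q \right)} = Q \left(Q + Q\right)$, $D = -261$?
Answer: $-47293722$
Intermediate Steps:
$m{\left(Q \right)} = 2 Q^{2}$ ($m{\left(Q \right)} = Q 2 Q = 2 Q^{2}$)
$\frac{m{\left(-301 \right)}}{\frac{1}{k{\left(D \right)}}} = \frac{2 \left(-301\right)^{2}}{\frac{1}{-261}} = \frac{2 \cdot 90601}{- \frac{1}{261}} = 181202 \left(-261\right) = -47293722$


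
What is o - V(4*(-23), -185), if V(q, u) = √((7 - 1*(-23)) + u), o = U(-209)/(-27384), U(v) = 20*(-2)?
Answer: 5/3423 - I*√155 ≈ 0.0014607 - 12.45*I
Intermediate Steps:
U(v) = -40
o = 5/3423 (o = -40/(-27384) = -40*(-1/27384) = 5/3423 ≈ 0.0014607)
V(q, u) = √(30 + u) (V(q, u) = √((7 + 23) + u) = √(30 + u))
o - V(4*(-23), -185) = 5/3423 - √(30 - 185) = 5/3423 - √(-155) = 5/3423 - I*√155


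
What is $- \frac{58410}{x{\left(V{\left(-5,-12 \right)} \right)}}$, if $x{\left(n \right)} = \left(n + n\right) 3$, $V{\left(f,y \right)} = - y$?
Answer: $- \frac{3245}{4} \approx -811.25$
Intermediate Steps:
$x{\left(n \right)} = 6 n$ ($x{\left(n \right)} = 2 n 3 = 6 n$)
$- \frac{58410}{x{\left(V{\left(-5,-12 \right)} \right)}} = - \frac{58410}{6 \left(\left(-1\right) \left(-12\right)\right)} = - \frac{58410}{6 \cdot 12} = - \frac{58410}{72} = \left(-58410\right) \frac{1}{72} = - \frac{3245}{4}$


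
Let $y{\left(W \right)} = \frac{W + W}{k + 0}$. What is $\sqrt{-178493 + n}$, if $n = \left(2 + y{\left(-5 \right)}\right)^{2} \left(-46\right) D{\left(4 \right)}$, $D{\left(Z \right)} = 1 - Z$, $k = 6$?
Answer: $\frac{i \sqrt{1606299}}{3} \approx 422.47 i$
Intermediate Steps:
$y{\left(W \right)} = \frac{W}{3}$ ($y{\left(W \right)} = \frac{W + W}{6 + 0} = \frac{2 W}{6} = 2 W \frac{1}{6} = \frac{W}{3}$)
$n = \frac{46}{3}$ ($n = \left(2 + \frac{1}{3} \left(-5\right)\right)^{2} \left(-46\right) \left(1 - 4\right) = \left(2 - \frac{5}{3}\right)^{2} \left(-46\right) \left(1 - 4\right) = \left(\frac{1}{3}\right)^{2} \left(-46\right) \left(-3\right) = \frac{1}{9} \left(-46\right) \left(-3\right) = \left(- \frac{46}{9}\right) \left(-3\right) = \frac{46}{3} \approx 15.333$)
$\sqrt{-178493 + n} = \sqrt{-178493 + \frac{46}{3}} = \sqrt{- \frac{535433}{3}} = \frac{i \sqrt{1606299}}{3}$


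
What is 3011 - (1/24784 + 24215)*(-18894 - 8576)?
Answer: 8243022857647/12392 ≈ 6.6519e+8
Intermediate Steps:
3011 - (1/24784 + 24215)*(-18894 - 8576) = 3011 - (1/24784 + 24215)*(-27470) = 3011 - 600144561*(-27470)/24784 = 3011 - 1*(-8242985545335/12392) = 3011 + 8242985545335/12392 = 8243022857647/12392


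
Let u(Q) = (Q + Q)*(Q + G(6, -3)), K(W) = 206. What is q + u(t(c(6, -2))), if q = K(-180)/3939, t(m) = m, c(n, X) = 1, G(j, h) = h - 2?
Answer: -31306/3939 ≈ -7.9477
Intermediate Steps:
G(j, h) = -2 + h
u(Q) = 2*Q*(-5 + Q) (u(Q) = (Q + Q)*(Q + (-2 - 3)) = (2*Q)*(Q - 5) = (2*Q)*(-5 + Q) = 2*Q*(-5 + Q))
q = 206/3939 ≈ 0.052298
q + u(t(c(6, -2))) = 206/3939 + 2*1*(-5 + 1) = 206/3939 + 2*1*(-4) = 206/3939 - 8 = -31306/3939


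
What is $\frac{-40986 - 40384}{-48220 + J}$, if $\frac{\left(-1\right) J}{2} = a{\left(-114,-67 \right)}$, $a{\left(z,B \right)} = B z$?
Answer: $\frac{40685}{31748} \approx 1.2815$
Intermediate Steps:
$J = -15276$ ($J = - 2 \left(\left(-67\right) \left(-114\right)\right) = \left(-2\right) 7638 = -15276$)
$\frac{-40986 - 40384}{-48220 + J} = \frac{-40986 - 40384}{-48220 - 15276} = - \frac{81370}{-63496} = \left(-81370\right) \left(- \frac{1}{63496}\right) = \frac{40685}{31748}$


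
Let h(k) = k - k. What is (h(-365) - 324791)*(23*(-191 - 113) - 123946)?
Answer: 42527483958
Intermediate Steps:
h(k) = 0
(h(-365) - 324791)*(23*(-191 - 113) - 123946) = (0 - 324791)*(23*(-191 - 113) - 123946) = -324791*(23*(-304) - 123946) = -324791*(-6992 - 123946) = -324791*(-130938) = 42527483958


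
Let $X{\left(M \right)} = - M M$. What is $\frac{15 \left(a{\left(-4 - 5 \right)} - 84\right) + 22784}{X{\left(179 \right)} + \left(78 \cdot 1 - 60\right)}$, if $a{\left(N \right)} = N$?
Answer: $- \frac{21389}{32023} \approx -0.66793$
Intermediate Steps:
$X{\left(M \right)} = - M^{2}$
$\frac{15 \left(a{\left(-4 - 5 \right)} - 84\right) + 22784}{X{\left(179 \right)} + \left(78 \cdot 1 - 60\right)} = \frac{15 \left(\left(-4 - 5\right) - 84\right) + 22784}{- 179^{2} + \left(78 \cdot 1 - 60\right)} = \frac{15 \left(\left(-4 - 5\right) - 84\right) + 22784}{\left(-1\right) 32041 + \left(78 - 60\right)} = \frac{15 \left(-9 - 84\right) + 22784}{-32041 + 18} = \frac{15 \left(-93\right) + 22784}{-32023} = \left(-1395 + 22784\right) \left(- \frac{1}{32023}\right) = 21389 \left(- \frac{1}{32023}\right) = - \frac{21389}{32023}$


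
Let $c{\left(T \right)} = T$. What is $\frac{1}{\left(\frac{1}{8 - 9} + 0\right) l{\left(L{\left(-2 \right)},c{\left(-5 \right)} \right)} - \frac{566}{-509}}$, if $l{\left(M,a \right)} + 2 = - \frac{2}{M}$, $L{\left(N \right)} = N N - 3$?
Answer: $\frac{509}{2602} \approx 0.19562$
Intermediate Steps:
$L{\left(N \right)} = -3 + N^{2}$ ($L{\left(N \right)} = N^{2} - 3 = -3 + N^{2}$)
$l{\left(M,a \right)} = -2 - \frac{2}{M}$
$\frac{1}{\left(\frac{1}{8 - 9} + 0\right) l{\left(L{\left(-2 \right)},c{\left(-5 \right)} \right)} - \frac{566}{-509}} = \frac{1}{\left(\frac{1}{8 - 9} + 0\right) \left(-2 - \frac{2}{-3 + \left(-2\right)^{2}}\right) - \frac{566}{-509}} = \frac{1}{\left(\frac{1}{-1} + 0\right) \left(-2 - \frac{2}{-3 + 4}\right) - - \frac{566}{509}} = \frac{1}{\left(-1 + 0\right) \left(-2 - \frac{2}{1}\right) + \frac{566}{509}} = \frac{1}{- (-2 - 2) + \frac{566}{509}} = \frac{1}{\left(-1\right) \left(-4\right) + \frac{566}{509}} = \frac{1}{4 + \frac{566}{509}} = \frac{1}{\frac{2602}{509}} = \frac{509}{2602}$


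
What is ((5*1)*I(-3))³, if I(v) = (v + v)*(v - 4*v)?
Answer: -19683000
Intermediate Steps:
I(v) = -6*v² (I(v) = (2*v)*(-3*v) = -6*v²)
((5*1)*I(-3))³ = ((5*1)*(-6*(-3)²))³ = (5*(-6*9))³ = (5*(-54))³ = (-270)³ = -19683000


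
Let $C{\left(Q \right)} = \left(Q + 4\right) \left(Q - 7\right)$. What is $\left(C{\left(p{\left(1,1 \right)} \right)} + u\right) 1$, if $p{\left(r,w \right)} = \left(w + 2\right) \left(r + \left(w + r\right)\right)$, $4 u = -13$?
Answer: $\frac{91}{4} \approx 22.75$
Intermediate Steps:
$u = - \frac{13}{4}$ ($u = \frac{1}{4} \left(-13\right) = - \frac{13}{4} \approx -3.25$)
$p{\left(r,w \right)} = \left(2 + w\right) \left(w + 2 r\right)$ ($p{\left(r,w \right)} = \left(2 + w\right) \left(r + \left(r + w\right)\right) = \left(2 + w\right) \left(w + 2 r\right)$)
$C{\left(Q \right)} = \left(-7 + Q\right) \left(4 + Q\right)$ ($C{\left(Q \right)} = \left(4 + Q\right) \left(-7 + Q\right) = \left(-7 + Q\right) \left(4 + Q\right)$)
$\left(C{\left(p{\left(1,1 \right)} \right)} + u\right) 1 = \left(\left(-28 + \left(1^{2} + 2 \cdot 1 + 4 \cdot 1 + 2 \cdot 1 \cdot 1\right)^{2} - 3 \left(1^{2} + 2 \cdot 1 + 4 \cdot 1 + 2 \cdot 1 \cdot 1\right)\right) - \frac{13}{4}\right) 1 = \left(\left(-28 + \left(1 + 2 + 4 + 2\right)^{2} - 3 \left(1 + 2 + 4 + 2\right)\right) - \frac{13}{4}\right) 1 = \left(\left(-28 + 9^{2} - 27\right) - \frac{13}{4}\right) 1 = \left(\left(-28 + 81 - 27\right) - \frac{13}{4}\right) 1 = \left(26 - \frac{13}{4}\right) 1 = \frac{91}{4} \cdot 1 = \frac{91}{4}$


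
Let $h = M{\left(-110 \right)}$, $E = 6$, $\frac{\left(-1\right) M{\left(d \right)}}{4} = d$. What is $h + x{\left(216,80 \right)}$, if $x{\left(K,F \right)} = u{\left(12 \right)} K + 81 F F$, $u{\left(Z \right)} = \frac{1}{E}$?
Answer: $518876$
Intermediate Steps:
$M{\left(d \right)} = - 4 d$
$u{\left(Z \right)} = \frac{1}{6}$
$x{\left(K,F \right)} = 81 F^{2} + \frac{K}{6}$ ($x{\left(K,F \right)} = \frac{K}{6} + 81 F F = \frac{K}{6} + 81 F^{2} = 81 F^{2} + \frac{K}{6}$)
$h = 440$ ($h = \left(-4\right) \left(-110\right) = 440$)
$h + x{\left(216,80 \right)} = 440 + \left(81 \cdot 80^{2} + \frac{1}{6} \cdot 216\right) = 440 + \left(81 \cdot 6400 + 36\right) = 440 + \left(518400 + 36\right) = 440 + 518436 = 518876$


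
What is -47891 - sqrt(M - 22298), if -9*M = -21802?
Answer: -47891 - 8*I*sqrt(2795)/3 ≈ -47891.0 - 140.98*I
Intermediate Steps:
M = 21802/9 (M = -1/9*(-21802) = 21802/9 ≈ 2422.4)
-47891 - sqrt(M - 22298) = -47891 - sqrt(21802/9 - 22298) = -47891 - sqrt(-178880/9) = -47891 - 8*I*sqrt(2795)/3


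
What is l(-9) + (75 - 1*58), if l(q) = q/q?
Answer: 18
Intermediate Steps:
l(q) = 1
l(-9) + (75 - 1*58) = 1 + (75 - 1*58) = 1 + (75 - 58) = 1 + 17 = 18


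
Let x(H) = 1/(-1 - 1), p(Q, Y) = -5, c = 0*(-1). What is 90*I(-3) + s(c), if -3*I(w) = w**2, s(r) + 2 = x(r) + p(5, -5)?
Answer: -555/2 ≈ -277.50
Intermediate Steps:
c = 0
x(H) = -1/2 (x(H) = 1/(-2) = -1/2)
s(r) = -15/2 (s(r) = -2 + (-1/2 - 5) = -2 - 11/2 = -15/2)
I(w) = -w**2/3
90*I(-3) + s(c) = 90*(-1/3*(-3)**2) - 15/2 = 90*(-1/3*9) - 15/2 = 90*(-3) - 15/2 = -270 - 15/2 = -555/2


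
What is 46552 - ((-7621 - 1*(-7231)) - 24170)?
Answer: 71112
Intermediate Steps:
46552 - ((-7621 - 1*(-7231)) - 24170) = 46552 - ((-7621 + 7231) - 24170) = 46552 - (-390 - 24170) = 46552 - 1*(-24560) = 46552 + 24560 = 71112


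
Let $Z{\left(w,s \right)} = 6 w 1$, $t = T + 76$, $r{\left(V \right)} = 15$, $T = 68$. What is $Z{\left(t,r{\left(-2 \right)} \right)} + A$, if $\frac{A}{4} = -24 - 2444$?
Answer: $-9008$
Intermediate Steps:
$t = 144$ ($t = 68 + 76 = 144$)
$Z{\left(w,s \right)} = 6 w$
$A = -9872$ ($A = 4 \left(-24 - 2444\right) = 4 \left(-2468\right) = -9872$)
$Z{\left(t,r{\left(-2 \right)} \right)} + A = 6 \cdot 144 - 9872 = 864 - 9872 = -9008$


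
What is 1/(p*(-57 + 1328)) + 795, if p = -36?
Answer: 36376019/45756 ≈ 795.00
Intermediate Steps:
1/(p*(-57 + 1328)) + 795 = 1/((-36)*(-57 + 1328)) + 795 = -1/36/1271 + 795 = -1/36*1/1271 + 795 = -1/45756 + 795 = 36376019/45756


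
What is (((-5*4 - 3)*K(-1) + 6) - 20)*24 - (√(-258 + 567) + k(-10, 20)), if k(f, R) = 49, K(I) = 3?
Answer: -2041 - √309 ≈ -2058.6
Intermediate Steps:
(((-5*4 - 3)*K(-1) + 6) - 20)*24 - (√(-258 + 567) + k(-10, 20)) = (((-5*4 - 3)*3 + 6) - 20)*24 - (√(-258 + 567) + 49) = (((-20 - 3)*3 + 6) - 20)*24 - (√309 + 49) = ((-23*3 + 6) - 20)*24 - (49 + √309) = ((-69 + 6) - 20)*24 + (-49 - √309) = (-63 - 20)*24 + (-49 - √309) = -83*24 + (-49 - √309) = -1992 + (-49 - √309) = -2041 - √309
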